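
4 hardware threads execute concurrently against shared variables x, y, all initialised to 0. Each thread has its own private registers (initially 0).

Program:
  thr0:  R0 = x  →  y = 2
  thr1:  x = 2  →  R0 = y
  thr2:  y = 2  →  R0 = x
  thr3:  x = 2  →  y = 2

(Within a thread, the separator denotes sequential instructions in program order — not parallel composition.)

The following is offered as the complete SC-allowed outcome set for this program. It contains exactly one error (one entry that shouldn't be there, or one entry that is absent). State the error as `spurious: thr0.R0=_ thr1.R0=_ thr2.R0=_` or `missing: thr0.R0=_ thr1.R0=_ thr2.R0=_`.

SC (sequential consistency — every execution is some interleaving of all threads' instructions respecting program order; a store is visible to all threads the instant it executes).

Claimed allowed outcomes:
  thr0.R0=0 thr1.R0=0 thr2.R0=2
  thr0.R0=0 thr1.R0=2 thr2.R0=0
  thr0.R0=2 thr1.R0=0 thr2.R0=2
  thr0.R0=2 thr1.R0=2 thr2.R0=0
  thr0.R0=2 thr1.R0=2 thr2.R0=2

outcome vector order: (thr0.R0,thr1.R0,thr2.R0)
SC: 6 outcomes — {0/0/2, 0/2/0, 0/2/2, 2/0/2, 2/2/0, 2/2/2}
SC∖claimed = {0/2/2}

missing: thr0.R0=0 thr1.R0=2 thr2.R0=2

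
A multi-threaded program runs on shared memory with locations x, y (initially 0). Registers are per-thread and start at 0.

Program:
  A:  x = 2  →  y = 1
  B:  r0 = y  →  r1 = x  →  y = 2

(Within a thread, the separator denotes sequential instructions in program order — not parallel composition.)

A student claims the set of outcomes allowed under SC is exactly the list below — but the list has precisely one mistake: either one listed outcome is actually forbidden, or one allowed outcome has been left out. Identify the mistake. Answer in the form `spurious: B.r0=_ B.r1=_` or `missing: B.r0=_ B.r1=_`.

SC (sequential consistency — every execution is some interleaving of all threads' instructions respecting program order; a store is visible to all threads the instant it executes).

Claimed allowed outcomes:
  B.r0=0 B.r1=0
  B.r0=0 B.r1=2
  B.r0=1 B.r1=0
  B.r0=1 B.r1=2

outcome vector order: (B.r0,B.r1)
SC (3): <0 0>; <0 2>; <1 2>
claimed∖SC = {<1 0>}

spurious: B.r0=1 B.r1=0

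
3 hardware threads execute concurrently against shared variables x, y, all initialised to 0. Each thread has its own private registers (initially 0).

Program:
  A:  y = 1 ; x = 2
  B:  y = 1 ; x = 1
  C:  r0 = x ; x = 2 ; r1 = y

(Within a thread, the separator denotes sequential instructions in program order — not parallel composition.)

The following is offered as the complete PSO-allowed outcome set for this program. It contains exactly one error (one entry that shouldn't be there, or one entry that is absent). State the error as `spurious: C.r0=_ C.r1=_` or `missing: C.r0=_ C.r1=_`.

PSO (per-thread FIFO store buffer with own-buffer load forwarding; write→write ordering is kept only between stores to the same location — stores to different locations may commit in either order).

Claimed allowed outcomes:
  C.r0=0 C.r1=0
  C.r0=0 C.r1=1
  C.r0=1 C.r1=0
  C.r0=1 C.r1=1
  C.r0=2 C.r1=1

missing: C.r0=2 C.r1=0

outcome vector order: (C.r0,C.r1)
PSO: 6 outcomes — {0/0, 0/1, 1/0, 1/1, 2/0, 2/1}
PSO∖claimed = {2/0}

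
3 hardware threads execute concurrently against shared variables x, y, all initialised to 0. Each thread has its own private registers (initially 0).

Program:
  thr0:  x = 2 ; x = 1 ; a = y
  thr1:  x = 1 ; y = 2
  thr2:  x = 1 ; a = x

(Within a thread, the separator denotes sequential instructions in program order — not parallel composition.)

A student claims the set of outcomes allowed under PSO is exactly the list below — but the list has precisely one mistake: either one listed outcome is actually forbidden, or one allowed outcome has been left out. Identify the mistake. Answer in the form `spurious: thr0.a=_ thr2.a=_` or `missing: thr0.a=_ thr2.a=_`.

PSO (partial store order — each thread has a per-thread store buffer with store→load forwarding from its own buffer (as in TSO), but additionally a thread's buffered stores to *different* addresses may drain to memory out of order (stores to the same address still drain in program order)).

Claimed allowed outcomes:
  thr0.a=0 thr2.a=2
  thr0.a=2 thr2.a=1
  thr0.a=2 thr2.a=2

outcome vector order: (thr0.a,thr2.a)
PSO (4): <0 1> <0 2> <2 1> <2 2>
PSO∖claimed = {<0 1>}

missing: thr0.a=0 thr2.a=1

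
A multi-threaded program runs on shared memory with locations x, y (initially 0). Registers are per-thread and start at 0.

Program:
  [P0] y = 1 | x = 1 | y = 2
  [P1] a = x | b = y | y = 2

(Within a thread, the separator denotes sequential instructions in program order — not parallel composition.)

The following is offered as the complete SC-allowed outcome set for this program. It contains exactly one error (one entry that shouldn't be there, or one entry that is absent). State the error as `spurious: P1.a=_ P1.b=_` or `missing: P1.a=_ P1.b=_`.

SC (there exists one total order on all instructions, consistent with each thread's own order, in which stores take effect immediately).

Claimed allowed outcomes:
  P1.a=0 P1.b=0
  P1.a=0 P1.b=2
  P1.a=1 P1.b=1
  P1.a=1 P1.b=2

missing: P1.a=0 P1.b=1

outcome vector order: (P1.a,P1.b)
[SC] allowed = {00 01 02 11 12}
SC∖claimed = {01}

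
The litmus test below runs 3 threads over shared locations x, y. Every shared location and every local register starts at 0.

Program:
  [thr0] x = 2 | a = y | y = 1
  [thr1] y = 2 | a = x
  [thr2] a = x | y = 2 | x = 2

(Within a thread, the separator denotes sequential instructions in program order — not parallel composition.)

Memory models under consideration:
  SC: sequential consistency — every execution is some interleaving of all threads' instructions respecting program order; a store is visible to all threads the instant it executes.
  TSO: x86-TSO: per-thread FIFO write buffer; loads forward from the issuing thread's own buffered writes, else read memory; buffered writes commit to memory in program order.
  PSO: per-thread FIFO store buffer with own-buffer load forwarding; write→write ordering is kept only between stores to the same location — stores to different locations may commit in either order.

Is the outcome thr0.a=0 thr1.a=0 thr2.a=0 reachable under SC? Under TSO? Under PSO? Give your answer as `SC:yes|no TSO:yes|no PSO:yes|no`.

SC:no TSO:yes PSO:yes

outcome vector order: (thr0.a,thr1.a,thr2.a)
under SC → 020 022 200 202 220 222
under TSO → 000 002 020 022 200 202 220 222
under PSO → 000 002 020 022 200 202 220 222
target 000 ∈ {TSO,PSO}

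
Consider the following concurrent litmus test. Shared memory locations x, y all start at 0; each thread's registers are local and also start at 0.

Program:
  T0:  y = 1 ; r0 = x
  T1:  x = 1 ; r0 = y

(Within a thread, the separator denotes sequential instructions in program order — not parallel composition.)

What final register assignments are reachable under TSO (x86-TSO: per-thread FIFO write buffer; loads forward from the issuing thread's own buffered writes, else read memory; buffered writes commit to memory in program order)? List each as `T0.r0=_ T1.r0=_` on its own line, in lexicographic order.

outcome vector order: (T0.r0,T1.r0)
|TSO outcomes| = 4

T0.r0=0 T1.r0=0
T0.r0=0 T1.r0=1
T0.r0=1 T1.r0=0
T0.r0=1 T1.r0=1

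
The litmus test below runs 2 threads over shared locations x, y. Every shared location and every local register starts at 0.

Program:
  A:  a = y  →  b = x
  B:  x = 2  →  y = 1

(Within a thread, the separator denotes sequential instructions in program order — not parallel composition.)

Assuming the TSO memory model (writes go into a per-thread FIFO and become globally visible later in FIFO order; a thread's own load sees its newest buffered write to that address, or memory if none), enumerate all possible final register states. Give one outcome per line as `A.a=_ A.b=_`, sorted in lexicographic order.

A.a=0 A.b=0
A.a=0 A.b=2
A.a=1 A.b=2

outcome vector order: (A.a,A.b)
|TSO outcomes| = 3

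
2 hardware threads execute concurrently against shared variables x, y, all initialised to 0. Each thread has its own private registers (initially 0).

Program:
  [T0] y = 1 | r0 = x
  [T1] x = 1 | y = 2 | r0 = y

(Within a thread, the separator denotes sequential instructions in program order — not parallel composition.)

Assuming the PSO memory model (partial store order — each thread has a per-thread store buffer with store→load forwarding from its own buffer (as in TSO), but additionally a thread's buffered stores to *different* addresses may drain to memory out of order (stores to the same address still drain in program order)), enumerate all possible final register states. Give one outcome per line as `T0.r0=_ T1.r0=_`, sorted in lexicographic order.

T0.r0=0 T1.r0=1
T0.r0=0 T1.r0=2
T0.r0=1 T1.r0=1
T0.r0=1 T1.r0=2

outcome vector order: (T0.r0,T1.r0)
|PSO outcomes| = 4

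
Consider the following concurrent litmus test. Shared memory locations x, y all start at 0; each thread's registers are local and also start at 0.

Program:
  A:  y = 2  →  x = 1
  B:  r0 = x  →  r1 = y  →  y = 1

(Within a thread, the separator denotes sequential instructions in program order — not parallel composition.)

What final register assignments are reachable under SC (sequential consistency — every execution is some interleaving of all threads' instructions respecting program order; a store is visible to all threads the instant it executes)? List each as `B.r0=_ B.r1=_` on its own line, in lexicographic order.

outcome vector order: (B.r0,B.r1)
|SC outcomes| = 3

B.r0=0 B.r1=0
B.r0=0 B.r1=2
B.r0=1 B.r1=2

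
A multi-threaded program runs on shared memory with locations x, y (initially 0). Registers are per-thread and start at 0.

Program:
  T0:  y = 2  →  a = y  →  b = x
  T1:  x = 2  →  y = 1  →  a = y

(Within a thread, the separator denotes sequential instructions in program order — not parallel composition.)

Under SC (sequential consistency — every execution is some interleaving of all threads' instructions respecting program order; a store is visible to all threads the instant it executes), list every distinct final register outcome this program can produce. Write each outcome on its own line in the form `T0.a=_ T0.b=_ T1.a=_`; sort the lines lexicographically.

outcome vector order: (T0.a,T0.b,T1.a)
|SC outcomes| = 4

T0.a=1 T0.b=2 T1.a=1
T0.a=2 T0.b=0 T1.a=1
T0.a=2 T0.b=2 T1.a=1
T0.a=2 T0.b=2 T1.a=2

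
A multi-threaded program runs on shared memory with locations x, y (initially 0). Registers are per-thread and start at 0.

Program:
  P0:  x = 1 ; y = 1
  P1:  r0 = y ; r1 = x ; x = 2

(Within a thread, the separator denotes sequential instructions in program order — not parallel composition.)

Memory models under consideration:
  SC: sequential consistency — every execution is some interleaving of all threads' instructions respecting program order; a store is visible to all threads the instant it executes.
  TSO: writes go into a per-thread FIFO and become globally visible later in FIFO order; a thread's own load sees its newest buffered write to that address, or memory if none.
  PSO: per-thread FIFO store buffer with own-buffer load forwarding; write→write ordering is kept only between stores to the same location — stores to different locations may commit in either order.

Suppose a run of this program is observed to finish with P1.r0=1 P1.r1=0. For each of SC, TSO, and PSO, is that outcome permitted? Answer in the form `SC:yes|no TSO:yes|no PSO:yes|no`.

outcome vector order: (P1.r0,P1.r1)
under SC → 00 01 11
under TSO → 00 01 11
under PSO → 00 01 10 11
target 10 ∈ {PSO}

SC:no TSO:no PSO:yes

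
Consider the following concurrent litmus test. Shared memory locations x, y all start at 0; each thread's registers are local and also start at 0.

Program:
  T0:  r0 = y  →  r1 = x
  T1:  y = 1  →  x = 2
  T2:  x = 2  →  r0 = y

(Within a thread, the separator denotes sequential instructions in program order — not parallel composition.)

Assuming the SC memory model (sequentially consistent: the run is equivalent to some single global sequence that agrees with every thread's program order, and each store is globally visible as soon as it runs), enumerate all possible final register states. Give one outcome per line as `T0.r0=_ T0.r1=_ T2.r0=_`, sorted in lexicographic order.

outcome vector order: (T0.r0,T0.r1,T2.r0)
|SC outcomes| = 7

T0.r0=0 T0.r1=0 T2.r0=0
T0.r0=0 T0.r1=0 T2.r0=1
T0.r0=0 T0.r1=2 T2.r0=0
T0.r0=0 T0.r1=2 T2.r0=1
T0.r0=1 T0.r1=0 T2.r0=1
T0.r0=1 T0.r1=2 T2.r0=0
T0.r0=1 T0.r1=2 T2.r0=1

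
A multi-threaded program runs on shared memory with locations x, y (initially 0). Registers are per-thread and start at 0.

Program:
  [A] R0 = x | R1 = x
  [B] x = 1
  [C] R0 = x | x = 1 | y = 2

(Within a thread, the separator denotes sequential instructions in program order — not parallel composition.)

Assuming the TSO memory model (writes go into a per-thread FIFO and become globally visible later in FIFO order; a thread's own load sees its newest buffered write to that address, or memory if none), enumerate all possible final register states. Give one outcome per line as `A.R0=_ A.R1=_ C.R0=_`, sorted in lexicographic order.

outcome vector order: (A.R0,A.R1,C.R0)
|TSO outcomes| = 6

A.R0=0 A.R1=0 C.R0=0
A.R0=0 A.R1=0 C.R0=1
A.R0=0 A.R1=1 C.R0=0
A.R0=0 A.R1=1 C.R0=1
A.R0=1 A.R1=1 C.R0=0
A.R0=1 A.R1=1 C.R0=1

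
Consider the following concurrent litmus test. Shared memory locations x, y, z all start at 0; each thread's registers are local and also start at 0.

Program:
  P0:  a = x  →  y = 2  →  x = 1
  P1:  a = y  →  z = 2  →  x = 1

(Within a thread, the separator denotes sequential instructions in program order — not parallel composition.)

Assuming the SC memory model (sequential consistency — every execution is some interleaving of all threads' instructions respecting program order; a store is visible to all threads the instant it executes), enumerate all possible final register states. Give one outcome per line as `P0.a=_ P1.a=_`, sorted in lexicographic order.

P0.a=0 P1.a=0
P0.a=0 P1.a=2
P0.a=1 P1.a=0

outcome vector order: (P0.a,P1.a)
|SC outcomes| = 3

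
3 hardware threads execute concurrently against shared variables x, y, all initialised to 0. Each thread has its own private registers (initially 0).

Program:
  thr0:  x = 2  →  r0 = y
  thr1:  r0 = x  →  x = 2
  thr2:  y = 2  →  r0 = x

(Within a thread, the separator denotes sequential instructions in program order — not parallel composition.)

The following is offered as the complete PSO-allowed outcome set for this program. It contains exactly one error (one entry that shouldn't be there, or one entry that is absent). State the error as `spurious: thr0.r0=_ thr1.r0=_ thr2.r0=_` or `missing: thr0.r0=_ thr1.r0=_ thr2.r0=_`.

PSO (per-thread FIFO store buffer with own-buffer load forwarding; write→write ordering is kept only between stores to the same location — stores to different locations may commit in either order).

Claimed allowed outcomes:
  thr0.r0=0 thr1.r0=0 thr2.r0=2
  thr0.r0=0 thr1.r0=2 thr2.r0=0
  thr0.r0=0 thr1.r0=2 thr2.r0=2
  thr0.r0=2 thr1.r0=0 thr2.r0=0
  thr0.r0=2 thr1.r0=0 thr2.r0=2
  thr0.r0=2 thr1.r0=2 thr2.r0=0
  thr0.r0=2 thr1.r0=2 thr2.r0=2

outcome vector order: (thr0.r0,thr1.r0,thr2.r0)
under PSO → (0,0,0) (0,0,2) (0,2,0) (0,2,2) (2,0,0) (2,0,2) (2,2,0) (2,2,2)
PSO∖claimed = {(0,0,0)}

missing: thr0.r0=0 thr1.r0=0 thr2.r0=0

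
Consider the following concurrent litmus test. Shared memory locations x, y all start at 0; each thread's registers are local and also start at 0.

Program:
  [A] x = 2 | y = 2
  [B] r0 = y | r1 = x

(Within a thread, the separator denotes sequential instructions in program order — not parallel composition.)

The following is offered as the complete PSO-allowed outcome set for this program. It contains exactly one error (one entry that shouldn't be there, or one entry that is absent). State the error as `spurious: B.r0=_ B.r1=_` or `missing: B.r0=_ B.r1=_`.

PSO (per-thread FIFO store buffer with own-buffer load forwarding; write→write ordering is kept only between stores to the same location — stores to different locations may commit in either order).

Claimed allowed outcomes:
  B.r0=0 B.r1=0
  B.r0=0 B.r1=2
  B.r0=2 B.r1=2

outcome vector order: (B.r0,B.r1)
PSO (4): <0 0>, <0 2>, <2 0>, <2 2>
PSO∖claimed = {<2 0>}

missing: B.r0=2 B.r1=0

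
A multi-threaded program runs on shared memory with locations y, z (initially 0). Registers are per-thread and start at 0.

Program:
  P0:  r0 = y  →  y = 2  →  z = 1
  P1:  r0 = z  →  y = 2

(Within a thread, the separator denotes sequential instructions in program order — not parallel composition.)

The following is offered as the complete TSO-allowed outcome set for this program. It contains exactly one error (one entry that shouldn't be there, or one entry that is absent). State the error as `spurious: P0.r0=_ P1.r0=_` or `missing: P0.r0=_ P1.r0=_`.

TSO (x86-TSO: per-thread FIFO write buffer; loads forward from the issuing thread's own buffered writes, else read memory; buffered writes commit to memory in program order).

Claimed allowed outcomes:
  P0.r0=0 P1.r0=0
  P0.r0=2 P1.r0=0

outcome vector order: (P0.r0,P1.r0)
TSO (3): 00 01 20
TSO∖claimed = {01}

missing: P0.r0=0 P1.r0=1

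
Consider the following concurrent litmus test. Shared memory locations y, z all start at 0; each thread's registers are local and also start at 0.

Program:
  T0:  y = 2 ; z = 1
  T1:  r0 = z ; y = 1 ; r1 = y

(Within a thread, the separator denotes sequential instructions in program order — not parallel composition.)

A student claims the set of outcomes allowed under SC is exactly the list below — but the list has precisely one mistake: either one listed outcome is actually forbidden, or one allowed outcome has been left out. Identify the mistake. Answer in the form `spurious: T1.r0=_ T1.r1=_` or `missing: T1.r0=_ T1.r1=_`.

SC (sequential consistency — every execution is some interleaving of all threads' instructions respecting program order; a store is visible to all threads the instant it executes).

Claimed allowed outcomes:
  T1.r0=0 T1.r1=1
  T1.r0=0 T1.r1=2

missing: T1.r0=1 T1.r1=1

outcome vector order: (T1.r0,T1.r1)
SC (3): 0/1, 0/2, 1/1
SC∖claimed = {1/1}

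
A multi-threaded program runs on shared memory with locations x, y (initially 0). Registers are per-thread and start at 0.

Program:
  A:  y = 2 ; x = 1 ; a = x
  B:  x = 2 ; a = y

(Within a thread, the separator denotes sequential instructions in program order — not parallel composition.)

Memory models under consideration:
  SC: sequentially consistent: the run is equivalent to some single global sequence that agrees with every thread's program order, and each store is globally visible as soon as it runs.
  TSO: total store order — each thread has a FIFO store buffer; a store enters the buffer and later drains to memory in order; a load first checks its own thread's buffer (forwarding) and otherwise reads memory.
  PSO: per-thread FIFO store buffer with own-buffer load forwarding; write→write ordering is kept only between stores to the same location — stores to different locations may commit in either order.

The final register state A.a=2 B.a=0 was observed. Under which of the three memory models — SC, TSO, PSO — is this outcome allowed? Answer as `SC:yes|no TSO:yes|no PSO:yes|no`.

outcome vector order: (A.a,B.a)
[SC] allowed = {1/0 1/2 2/2}
[TSO] allowed = {1/0 1/2 2/0 2/2}
[PSO] allowed = {1/0 1/2 2/0 2/2}
target 2/0 ∈ {TSO,PSO}

SC:no TSO:yes PSO:yes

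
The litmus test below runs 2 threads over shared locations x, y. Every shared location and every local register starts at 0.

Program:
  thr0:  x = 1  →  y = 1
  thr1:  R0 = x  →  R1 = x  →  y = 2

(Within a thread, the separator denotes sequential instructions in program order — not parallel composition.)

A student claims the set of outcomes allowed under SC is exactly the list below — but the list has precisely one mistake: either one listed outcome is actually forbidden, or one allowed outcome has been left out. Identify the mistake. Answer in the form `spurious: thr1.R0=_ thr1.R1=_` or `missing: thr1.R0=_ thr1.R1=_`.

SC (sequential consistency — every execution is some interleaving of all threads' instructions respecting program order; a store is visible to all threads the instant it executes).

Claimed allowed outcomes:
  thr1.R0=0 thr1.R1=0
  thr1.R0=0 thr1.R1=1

outcome vector order: (thr1.R0,thr1.R1)
under SC → 00; 01; 11
SC∖claimed = {11}

missing: thr1.R0=1 thr1.R1=1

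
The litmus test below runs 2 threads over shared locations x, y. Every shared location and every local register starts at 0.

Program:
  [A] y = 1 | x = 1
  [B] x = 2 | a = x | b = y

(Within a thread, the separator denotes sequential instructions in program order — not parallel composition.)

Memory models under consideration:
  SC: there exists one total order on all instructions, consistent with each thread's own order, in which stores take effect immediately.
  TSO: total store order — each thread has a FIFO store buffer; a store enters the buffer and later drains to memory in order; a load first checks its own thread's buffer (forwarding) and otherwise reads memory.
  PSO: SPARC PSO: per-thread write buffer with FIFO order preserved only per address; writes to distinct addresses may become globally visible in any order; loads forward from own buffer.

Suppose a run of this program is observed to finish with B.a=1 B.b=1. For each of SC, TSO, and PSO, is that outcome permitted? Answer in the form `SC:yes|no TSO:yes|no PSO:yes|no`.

SC:yes TSO:yes PSO:yes

outcome vector order: (B.a,B.b)
SC (3): (1,1); (2,0); (2,1)
TSO (3): (1,1); (2,0); (2,1)
PSO (4): (1,0); (1,1); (2,0); (2,1)
target (1,1) ∈ {SC,TSO,PSO}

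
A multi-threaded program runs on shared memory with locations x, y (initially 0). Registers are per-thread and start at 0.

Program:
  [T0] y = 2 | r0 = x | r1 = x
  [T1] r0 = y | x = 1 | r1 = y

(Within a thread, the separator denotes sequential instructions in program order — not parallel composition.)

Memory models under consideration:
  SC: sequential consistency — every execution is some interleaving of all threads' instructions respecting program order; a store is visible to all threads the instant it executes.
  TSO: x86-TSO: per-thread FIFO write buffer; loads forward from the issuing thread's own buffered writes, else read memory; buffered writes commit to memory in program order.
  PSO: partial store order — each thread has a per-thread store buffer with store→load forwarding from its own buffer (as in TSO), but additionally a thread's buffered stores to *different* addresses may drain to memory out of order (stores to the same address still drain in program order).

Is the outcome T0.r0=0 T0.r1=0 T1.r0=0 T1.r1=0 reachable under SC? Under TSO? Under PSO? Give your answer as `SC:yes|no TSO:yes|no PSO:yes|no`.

SC:no TSO:yes PSO:yes

outcome vector order: (T0.r0,T0.r1,T1.r0,T1.r1)
SC (7): 0002, 0022, 0102, 0122, 1100, 1102, 1122
TSO (9): 0000, 0002, 0022, 0100, 0102, 0122, 1100, 1102, 1122
PSO (9): 0000, 0002, 0022, 0100, 0102, 0122, 1100, 1102, 1122
target 0000 ∈ {TSO,PSO}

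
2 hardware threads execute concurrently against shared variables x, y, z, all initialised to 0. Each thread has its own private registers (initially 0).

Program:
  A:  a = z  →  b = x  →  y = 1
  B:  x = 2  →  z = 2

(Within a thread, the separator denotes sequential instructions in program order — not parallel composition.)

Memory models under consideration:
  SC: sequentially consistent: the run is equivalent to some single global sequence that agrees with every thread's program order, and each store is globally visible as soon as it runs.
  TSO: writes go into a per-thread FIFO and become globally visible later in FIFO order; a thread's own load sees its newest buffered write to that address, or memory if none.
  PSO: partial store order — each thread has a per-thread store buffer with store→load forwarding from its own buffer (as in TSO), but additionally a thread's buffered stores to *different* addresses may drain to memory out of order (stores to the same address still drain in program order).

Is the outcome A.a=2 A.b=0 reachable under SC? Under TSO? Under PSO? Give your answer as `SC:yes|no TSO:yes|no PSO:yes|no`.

SC:no TSO:no PSO:yes

outcome vector order: (A.a,A.b)
SC: 3 outcomes — {(0,0) (0,2) (2,2)}
TSO: 3 outcomes — {(0,0) (0,2) (2,2)}
PSO: 4 outcomes — {(0,0) (0,2) (2,0) (2,2)}
target (2,0) ∈ {PSO}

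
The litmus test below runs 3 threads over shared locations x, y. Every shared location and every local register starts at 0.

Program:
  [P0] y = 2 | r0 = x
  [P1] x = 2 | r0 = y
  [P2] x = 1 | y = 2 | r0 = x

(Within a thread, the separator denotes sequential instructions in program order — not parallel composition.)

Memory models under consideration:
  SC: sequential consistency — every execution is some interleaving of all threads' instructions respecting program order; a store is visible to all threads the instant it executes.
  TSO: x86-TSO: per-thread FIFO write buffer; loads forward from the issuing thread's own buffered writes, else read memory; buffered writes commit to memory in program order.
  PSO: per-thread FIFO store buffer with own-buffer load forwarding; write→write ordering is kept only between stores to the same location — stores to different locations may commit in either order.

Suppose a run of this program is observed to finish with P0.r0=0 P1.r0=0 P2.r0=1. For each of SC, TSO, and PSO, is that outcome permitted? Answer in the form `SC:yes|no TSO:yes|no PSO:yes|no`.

SC:no TSO:yes PSO:yes

outcome vector order: (P0.r0,P1.r0,P2.r0)
[SC] allowed = {0/2/1; 0/2/2; 1/0/1; 1/2/1; 1/2/2; 2/0/1; 2/0/2; 2/2/1; 2/2/2}
[TSO] allowed = {0/0/1; 0/0/2; 0/2/1; 0/2/2; 1/0/1; 1/0/2; 1/2/1; 1/2/2; 2/0/1; 2/0/2; 2/2/1; 2/2/2}
[PSO] allowed = {0/0/1; 0/0/2; 0/2/1; 0/2/2; 1/0/1; 1/0/2; 1/2/1; 1/2/2; 2/0/1; 2/0/2; 2/2/1; 2/2/2}
target 0/0/1 ∈ {TSO,PSO}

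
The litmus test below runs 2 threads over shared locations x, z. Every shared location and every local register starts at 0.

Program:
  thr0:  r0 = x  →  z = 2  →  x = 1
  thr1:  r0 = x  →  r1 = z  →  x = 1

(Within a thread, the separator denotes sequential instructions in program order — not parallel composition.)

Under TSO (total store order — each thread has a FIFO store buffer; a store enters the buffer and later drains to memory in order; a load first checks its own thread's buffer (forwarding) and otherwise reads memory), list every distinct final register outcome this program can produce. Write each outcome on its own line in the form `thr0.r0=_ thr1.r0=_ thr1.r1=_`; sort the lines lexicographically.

thr0.r0=0 thr1.r0=0 thr1.r1=0
thr0.r0=0 thr1.r0=0 thr1.r1=2
thr0.r0=0 thr1.r0=1 thr1.r1=2
thr0.r0=1 thr1.r0=0 thr1.r1=0

outcome vector order: (thr0.r0,thr1.r0,thr1.r1)
|TSO outcomes| = 4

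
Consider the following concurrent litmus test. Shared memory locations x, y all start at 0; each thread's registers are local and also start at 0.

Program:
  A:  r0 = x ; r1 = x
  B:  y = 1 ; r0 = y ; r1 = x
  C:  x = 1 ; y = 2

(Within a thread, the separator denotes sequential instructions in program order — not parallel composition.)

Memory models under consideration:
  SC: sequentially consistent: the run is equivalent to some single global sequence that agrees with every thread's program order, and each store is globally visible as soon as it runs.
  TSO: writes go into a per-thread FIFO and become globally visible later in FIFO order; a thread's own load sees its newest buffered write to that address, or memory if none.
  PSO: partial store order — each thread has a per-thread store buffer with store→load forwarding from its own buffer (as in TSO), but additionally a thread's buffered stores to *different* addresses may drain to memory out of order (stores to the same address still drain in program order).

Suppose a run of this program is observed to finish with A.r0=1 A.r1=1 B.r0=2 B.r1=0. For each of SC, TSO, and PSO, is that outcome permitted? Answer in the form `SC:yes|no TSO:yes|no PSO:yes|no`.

outcome vector order: (A.r0,A.r1,B.r0,B.r1)
under SC → 0010, 0011, 0021, 0110, 0111, 0121, 1110, 1111, 1121
under TSO → 0010, 0011, 0021, 0110, 0111, 0121, 1110, 1111, 1121
under PSO → 0010, 0011, 0020, 0021, 0110, 0111, 0120, 0121, 1110, 1111, 1120, 1121
target 1120 ∈ {PSO}

SC:no TSO:no PSO:yes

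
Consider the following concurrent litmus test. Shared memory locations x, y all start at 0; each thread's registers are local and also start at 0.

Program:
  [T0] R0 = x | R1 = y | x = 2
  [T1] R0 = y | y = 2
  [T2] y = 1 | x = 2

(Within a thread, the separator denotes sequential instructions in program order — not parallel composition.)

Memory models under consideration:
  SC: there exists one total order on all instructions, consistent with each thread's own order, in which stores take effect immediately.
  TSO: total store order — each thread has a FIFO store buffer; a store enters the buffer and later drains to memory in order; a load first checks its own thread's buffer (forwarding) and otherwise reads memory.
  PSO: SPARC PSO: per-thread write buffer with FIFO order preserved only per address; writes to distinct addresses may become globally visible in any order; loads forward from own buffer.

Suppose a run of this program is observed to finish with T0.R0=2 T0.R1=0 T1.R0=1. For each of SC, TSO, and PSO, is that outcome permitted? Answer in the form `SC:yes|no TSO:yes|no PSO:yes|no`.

outcome vector order: (T0.R0,T0.R1,T1.R0)
SC: 10 outcomes — {(0,0,0), (0,0,1), (0,1,0), (0,1,1), (0,2,0), (0,2,1), (2,1,0), (2,1,1), (2,2,0), (2,2,1)}
TSO: 10 outcomes — {(0,0,0), (0,0,1), (0,1,0), (0,1,1), (0,2,0), (0,2,1), (2,1,0), (2,1,1), (2,2,0), (2,2,1)}
PSO: 12 outcomes — {(0,0,0), (0,0,1), (0,1,0), (0,1,1), (0,2,0), (0,2,1), (2,0,0), (2,0,1), (2,1,0), (2,1,1), (2,2,0), (2,2,1)}
target (2,0,1) ∈ {PSO}

SC:no TSO:no PSO:yes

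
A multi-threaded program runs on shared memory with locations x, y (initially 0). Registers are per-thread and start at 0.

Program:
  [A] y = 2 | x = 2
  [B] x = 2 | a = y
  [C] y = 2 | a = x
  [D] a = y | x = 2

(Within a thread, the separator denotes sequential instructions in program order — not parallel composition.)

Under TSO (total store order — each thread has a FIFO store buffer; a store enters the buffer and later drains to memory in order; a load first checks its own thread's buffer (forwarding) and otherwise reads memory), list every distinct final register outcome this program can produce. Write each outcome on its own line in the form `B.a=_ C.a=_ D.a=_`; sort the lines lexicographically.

B.a=0 C.a=0 D.a=0
B.a=0 C.a=0 D.a=2
B.a=0 C.a=2 D.a=0
B.a=0 C.a=2 D.a=2
B.a=2 C.a=0 D.a=0
B.a=2 C.a=0 D.a=2
B.a=2 C.a=2 D.a=0
B.a=2 C.a=2 D.a=2

outcome vector order: (B.a,C.a,D.a)
|TSO outcomes| = 8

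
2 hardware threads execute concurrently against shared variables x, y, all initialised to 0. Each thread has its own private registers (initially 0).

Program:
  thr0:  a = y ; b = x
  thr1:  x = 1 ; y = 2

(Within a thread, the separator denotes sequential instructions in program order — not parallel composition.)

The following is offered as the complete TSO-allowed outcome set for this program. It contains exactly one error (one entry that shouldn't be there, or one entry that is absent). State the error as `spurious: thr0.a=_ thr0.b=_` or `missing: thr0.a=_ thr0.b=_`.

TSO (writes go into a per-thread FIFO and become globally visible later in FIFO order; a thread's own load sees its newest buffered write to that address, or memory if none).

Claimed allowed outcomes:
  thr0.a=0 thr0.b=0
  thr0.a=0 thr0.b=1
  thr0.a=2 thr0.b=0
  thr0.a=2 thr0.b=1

outcome vector order: (thr0.a,thr0.b)
TSO: 3 outcomes — {00, 01, 21}
claimed∖TSO = {20}

spurious: thr0.a=2 thr0.b=0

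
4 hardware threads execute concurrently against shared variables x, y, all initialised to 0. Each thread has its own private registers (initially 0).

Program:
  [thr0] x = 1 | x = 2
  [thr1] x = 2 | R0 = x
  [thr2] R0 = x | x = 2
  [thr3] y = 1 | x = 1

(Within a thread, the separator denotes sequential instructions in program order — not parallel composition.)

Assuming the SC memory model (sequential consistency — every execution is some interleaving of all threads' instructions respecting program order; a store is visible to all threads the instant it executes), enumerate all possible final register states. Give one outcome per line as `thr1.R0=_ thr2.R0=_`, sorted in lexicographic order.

outcome vector order: (thr1.R0,thr2.R0)
|SC outcomes| = 6

thr1.R0=1 thr2.R0=0
thr1.R0=1 thr2.R0=1
thr1.R0=1 thr2.R0=2
thr1.R0=2 thr2.R0=0
thr1.R0=2 thr2.R0=1
thr1.R0=2 thr2.R0=2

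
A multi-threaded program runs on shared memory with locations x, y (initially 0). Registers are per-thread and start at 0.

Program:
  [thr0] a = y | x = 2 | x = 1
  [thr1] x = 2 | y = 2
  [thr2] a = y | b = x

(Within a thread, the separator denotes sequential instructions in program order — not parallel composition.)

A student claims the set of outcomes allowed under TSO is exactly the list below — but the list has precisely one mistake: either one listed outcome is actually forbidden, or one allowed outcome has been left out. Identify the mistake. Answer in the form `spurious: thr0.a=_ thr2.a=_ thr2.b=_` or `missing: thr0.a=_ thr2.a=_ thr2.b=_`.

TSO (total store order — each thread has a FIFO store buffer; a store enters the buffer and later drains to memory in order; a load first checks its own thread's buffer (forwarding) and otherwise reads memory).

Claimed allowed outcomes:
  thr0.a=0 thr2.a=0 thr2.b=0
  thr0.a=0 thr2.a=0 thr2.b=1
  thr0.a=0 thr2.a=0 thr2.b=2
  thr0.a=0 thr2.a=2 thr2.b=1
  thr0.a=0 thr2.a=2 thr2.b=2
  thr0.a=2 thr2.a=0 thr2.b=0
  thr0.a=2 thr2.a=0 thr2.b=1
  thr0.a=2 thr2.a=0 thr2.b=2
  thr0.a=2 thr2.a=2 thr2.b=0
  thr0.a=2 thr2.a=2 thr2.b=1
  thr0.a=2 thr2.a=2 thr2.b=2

outcome vector order: (thr0.a,thr2.a,thr2.b)
TSO (10): 0/0/0; 0/0/1; 0/0/2; 0/2/1; 0/2/2; 2/0/0; 2/0/1; 2/0/2; 2/2/1; 2/2/2
claimed∖TSO = {2/2/0}

spurious: thr0.a=2 thr2.a=2 thr2.b=0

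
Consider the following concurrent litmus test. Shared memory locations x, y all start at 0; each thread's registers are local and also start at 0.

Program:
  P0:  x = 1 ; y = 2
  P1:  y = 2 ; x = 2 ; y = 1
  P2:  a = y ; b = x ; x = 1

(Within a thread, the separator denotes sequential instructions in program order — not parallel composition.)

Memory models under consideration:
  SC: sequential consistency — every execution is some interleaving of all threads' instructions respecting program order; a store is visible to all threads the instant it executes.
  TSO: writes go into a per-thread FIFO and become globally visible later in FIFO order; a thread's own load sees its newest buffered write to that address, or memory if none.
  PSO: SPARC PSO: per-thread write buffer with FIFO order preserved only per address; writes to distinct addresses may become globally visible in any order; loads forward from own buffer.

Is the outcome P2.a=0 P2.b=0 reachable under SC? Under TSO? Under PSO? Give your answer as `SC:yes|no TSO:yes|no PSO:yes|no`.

SC:yes TSO:yes PSO:yes

outcome vector order: (P2.a,P2.b)
[SC] allowed = {<0 0> <0 1> <0 2> <1 1> <1 2> <2 0> <2 1> <2 2>}
[TSO] allowed = {<0 0> <0 1> <0 2> <1 1> <1 2> <2 0> <2 1> <2 2>}
[PSO] allowed = {<0 0> <0 1> <0 2> <1 0> <1 1> <1 2> <2 0> <2 1> <2 2>}
target <0 0> ∈ {SC,TSO,PSO}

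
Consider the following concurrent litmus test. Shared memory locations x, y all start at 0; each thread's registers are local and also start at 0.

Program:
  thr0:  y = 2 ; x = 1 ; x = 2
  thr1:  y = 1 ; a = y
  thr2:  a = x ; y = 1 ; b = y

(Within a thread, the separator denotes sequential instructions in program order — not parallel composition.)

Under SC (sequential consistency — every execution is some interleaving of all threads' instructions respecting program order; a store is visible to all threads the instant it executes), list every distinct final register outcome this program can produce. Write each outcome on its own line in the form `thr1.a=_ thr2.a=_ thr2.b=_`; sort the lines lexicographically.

thr1.a=1 thr2.a=0 thr2.b=1
thr1.a=1 thr2.a=0 thr2.b=2
thr1.a=1 thr2.a=1 thr2.b=1
thr1.a=1 thr2.a=2 thr2.b=1
thr1.a=2 thr2.a=0 thr2.b=1
thr1.a=2 thr2.a=0 thr2.b=2
thr1.a=2 thr2.a=1 thr2.b=1
thr1.a=2 thr2.a=2 thr2.b=1

outcome vector order: (thr1.a,thr2.a,thr2.b)
|SC outcomes| = 8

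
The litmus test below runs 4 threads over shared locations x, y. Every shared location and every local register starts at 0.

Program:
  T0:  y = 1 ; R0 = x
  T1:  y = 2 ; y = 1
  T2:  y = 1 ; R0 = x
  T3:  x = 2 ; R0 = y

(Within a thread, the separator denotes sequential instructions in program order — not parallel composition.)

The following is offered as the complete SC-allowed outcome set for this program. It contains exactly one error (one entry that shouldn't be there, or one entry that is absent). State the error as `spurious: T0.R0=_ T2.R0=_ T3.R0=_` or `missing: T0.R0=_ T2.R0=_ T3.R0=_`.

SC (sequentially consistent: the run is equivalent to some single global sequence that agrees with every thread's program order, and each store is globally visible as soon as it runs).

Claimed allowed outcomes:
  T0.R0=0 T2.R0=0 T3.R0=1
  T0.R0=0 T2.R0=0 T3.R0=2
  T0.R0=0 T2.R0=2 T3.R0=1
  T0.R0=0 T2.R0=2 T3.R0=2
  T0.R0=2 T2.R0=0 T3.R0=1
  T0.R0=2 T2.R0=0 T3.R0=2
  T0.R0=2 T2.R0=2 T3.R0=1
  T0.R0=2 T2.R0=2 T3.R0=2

missing: T0.R0=2 T2.R0=2 T3.R0=0

outcome vector order: (T0.R0,T2.R0,T3.R0)
SC: 9 outcomes — {<0 0 1>; <0 0 2>; <0 2 1>; <0 2 2>; <2 0 1>; <2 0 2>; <2 2 0>; <2 2 1>; <2 2 2>}
SC∖claimed = {<2 2 0>}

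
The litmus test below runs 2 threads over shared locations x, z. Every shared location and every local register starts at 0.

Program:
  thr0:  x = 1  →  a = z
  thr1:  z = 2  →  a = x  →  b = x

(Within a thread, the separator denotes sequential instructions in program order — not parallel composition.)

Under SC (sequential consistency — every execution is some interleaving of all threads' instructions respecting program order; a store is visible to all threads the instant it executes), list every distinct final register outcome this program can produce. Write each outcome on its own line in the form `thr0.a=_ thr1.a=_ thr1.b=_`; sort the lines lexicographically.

outcome vector order: (thr0.a,thr1.a,thr1.b)
|SC outcomes| = 4

thr0.a=0 thr1.a=1 thr1.b=1
thr0.a=2 thr1.a=0 thr1.b=0
thr0.a=2 thr1.a=0 thr1.b=1
thr0.a=2 thr1.a=1 thr1.b=1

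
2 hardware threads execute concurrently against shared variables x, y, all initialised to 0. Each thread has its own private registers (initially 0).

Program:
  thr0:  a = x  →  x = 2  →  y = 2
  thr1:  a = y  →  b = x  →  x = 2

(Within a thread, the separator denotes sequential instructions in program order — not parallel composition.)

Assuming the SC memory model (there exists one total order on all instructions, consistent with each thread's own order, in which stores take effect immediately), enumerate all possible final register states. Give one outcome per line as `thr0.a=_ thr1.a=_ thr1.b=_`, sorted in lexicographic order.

outcome vector order: (thr0.a,thr1.a,thr1.b)
|SC outcomes| = 4

thr0.a=0 thr1.a=0 thr1.b=0
thr0.a=0 thr1.a=0 thr1.b=2
thr0.a=0 thr1.a=2 thr1.b=2
thr0.a=2 thr1.a=0 thr1.b=0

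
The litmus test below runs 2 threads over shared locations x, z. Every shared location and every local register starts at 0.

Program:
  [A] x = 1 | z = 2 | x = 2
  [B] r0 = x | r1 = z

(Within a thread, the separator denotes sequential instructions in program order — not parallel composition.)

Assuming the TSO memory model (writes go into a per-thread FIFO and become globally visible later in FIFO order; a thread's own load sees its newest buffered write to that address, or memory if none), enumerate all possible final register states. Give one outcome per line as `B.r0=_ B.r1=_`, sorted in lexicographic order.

outcome vector order: (B.r0,B.r1)
|TSO outcomes| = 5

B.r0=0 B.r1=0
B.r0=0 B.r1=2
B.r0=1 B.r1=0
B.r0=1 B.r1=2
B.r0=2 B.r1=2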